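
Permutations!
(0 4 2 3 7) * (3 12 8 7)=[4, 1, 12, 3, 2, 5, 6, 0, 7, 9, 10, 11, 8]=(0 4 2 12 8 7)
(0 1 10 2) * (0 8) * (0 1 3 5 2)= (0 3 5 2 8 1 10)= [3, 10, 8, 5, 4, 2, 6, 7, 1, 9, 0]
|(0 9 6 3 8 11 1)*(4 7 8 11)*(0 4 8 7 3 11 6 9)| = 5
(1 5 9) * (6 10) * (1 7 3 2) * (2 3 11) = (1 5 9 7 11 2)(6 10) = [0, 5, 1, 3, 4, 9, 10, 11, 8, 7, 6, 2]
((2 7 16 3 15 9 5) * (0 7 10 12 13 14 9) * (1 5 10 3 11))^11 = (0 16 1 2 15 7 11 5 3)(9 10 12 13 14) = [16, 2, 15, 0, 4, 3, 6, 11, 8, 10, 12, 5, 13, 14, 9, 7, 1]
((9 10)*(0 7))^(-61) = (0 7)(9 10) = [7, 1, 2, 3, 4, 5, 6, 0, 8, 10, 9]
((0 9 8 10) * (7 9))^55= (10)= [0, 1, 2, 3, 4, 5, 6, 7, 8, 9, 10]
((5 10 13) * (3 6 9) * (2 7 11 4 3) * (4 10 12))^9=(2 6 4 5 10 7 9 3 12 13 11)=[0, 1, 6, 12, 5, 10, 4, 9, 8, 3, 7, 2, 13, 11]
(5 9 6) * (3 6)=(3 6 5 9)=[0, 1, 2, 6, 4, 9, 5, 7, 8, 3]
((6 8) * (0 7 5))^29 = (0 5 7)(6 8) = [5, 1, 2, 3, 4, 7, 8, 0, 6]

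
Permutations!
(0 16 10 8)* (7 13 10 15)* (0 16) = [0, 1, 2, 3, 4, 5, 6, 13, 16, 9, 8, 11, 12, 10, 14, 7, 15] = (7 13 10 8 16 15)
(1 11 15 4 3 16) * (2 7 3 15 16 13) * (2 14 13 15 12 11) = (1 2 7 3 15 4 12 11 16)(13 14) = [0, 2, 7, 15, 12, 5, 6, 3, 8, 9, 10, 16, 11, 14, 13, 4, 1]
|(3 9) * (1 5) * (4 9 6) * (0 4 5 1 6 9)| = 2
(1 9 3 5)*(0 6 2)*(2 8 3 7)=(0 6 8 3 5 1 9 7 2)=[6, 9, 0, 5, 4, 1, 8, 2, 3, 7]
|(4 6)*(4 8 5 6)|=3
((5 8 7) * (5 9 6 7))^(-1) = (5 8)(6 9 7) = [0, 1, 2, 3, 4, 8, 9, 6, 5, 7]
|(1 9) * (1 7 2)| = |(1 9 7 2)| = 4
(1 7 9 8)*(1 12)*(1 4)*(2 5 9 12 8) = (1 7 12 4)(2 5 9) = [0, 7, 5, 3, 1, 9, 6, 12, 8, 2, 10, 11, 4]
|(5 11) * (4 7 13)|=|(4 7 13)(5 11)|=6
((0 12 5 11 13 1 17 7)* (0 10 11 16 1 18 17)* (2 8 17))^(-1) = (0 1 16 5 12)(2 18 13 11 10 7 17 8) = [1, 16, 18, 3, 4, 12, 6, 17, 2, 9, 7, 10, 0, 11, 14, 15, 5, 8, 13]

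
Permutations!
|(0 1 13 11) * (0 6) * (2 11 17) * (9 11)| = 8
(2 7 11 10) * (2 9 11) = (2 7)(9 11 10) = [0, 1, 7, 3, 4, 5, 6, 2, 8, 11, 9, 10]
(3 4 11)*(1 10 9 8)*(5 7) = (1 10 9 8)(3 4 11)(5 7) = [0, 10, 2, 4, 11, 7, 6, 5, 1, 8, 9, 3]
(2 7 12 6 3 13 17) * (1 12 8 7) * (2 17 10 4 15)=(17)(1 12 6 3 13 10 4 15 2)(7 8)=[0, 12, 1, 13, 15, 5, 3, 8, 7, 9, 4, 11, 6, 10, 14, 2, 16, 17]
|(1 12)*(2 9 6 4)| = |(1 12)(2 9 6 4)| = 4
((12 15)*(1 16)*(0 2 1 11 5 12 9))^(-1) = (0 9 15 12 5 11 16 1 2) = [9, 2, 0, 3, 4, 11, 6, 7, 8, 15, 10, 16, 5, 13, 14, 12, 1]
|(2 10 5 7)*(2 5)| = 2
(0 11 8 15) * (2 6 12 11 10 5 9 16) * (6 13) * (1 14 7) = [10, 14, 13, 3, 4, 9, 12, 1, 15, 16, 5, 8, 11, 6, 7, 0, 2] = (0 10 5 9 16 2 13 6 12 11 8 15)(1 14 7)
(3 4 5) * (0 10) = (0 10)(3 4 5) = [10, 1, 2, 4, 5, 3, 6, 7, 8, 9, 0]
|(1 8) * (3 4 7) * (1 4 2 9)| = |(1 8 4 7 3 2 9)| = 7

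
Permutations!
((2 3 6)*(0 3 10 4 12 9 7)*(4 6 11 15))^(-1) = (0 7 9 12 4 15 11 3)(2 6 10) = [7, 1, 6, 0, 15, 5, 10, 9, 8, 12, 2, 3, 4, 13, 14, 11]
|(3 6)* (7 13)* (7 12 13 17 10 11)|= 4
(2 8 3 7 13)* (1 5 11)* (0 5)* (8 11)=(0 5 8 3 7 13 2 11 1)=[5, 0, 11, 7, 4, 8, 6, 13, 3, 9, 10, 1, 12, 2]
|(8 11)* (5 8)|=3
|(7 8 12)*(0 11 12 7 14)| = 4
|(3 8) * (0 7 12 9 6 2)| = 6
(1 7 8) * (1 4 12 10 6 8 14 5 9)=(1 7 14 5 9)(4 12 10 6 8)=[0, 7, 2, 3, 12, 9, 8, 14, 4, 1, 6, 11, 10, 13, 5]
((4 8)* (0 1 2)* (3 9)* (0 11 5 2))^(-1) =(0 1)(2 5 11)(3 9)(4 8) =[1, 0, 5, 9, 8, 11, 6, 7, 4, 3, 10, 2]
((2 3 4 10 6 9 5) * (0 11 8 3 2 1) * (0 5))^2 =[8, 1, 2, 10, 6, 5, 0, 7, 4, 11, 9, 3] =(0 8 4 6)(3 10 9 11)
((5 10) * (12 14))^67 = (5 10)(12 14) = [0, 1, 2, 3, 4, 10, 6, 7, 8, 9, 5, 11, 14, 13, 12]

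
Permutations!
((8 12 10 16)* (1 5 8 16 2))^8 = (16)(1 8 10)(2 5 12) = [0, 8, 5, 3, 4, 12, 6, 7, 10, 9, 1, 11, 2, 13, 14, 15, 16]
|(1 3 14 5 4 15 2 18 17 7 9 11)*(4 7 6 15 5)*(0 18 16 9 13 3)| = |(0 18 17 6 15 2 16 9 11 1)(3 14 4 5 7 13)| = 30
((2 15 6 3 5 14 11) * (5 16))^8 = (16) = [0, 1, 2, 3, 4, 5, 6, 7, 8, 9, 10, 11, 12, 13, 14, 15, 16]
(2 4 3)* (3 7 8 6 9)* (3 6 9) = (2 4 7 8 9 6 3) = [0, 1, 4, 2, 7, 5, 3, 8, 9, 6]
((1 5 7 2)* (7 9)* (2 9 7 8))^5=(1 2 8 9 7 5)=[0, 2, 8, 3, 4, 1, 6, 5, 9, 7]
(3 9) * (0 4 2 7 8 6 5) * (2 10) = [4, 1, 7, 9, 10, 0, 5, 8, 6, 3, 2] = (0 4 10 2 7 8 6 5)(3 9)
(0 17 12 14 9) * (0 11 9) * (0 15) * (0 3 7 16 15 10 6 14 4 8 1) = (0 17 12 4 8 1)(3 7 16 15)(6 14 10)(9 11) = [17, 0, 2, 7, 8, 5, 14, 16, 1, 11, 6, 9, 4, 13, 10, 3, 15, 12]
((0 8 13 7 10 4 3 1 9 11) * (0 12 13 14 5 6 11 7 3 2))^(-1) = (0 2 4 10 7 9 1 3 13 12 11 6 5 14 8) = [2, 3, 4, 13, 10, 14, 5, 9, 0, 1, 7, 6, 11, 12, 8]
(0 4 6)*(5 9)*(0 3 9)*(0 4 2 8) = (0 2 8)(3 9 5 4 6) = [2, 1, 8, 9, 6, 4, 3, 7, 0, 5]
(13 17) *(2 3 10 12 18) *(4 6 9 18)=[0, 1, 3, 10, 6, 5, 9, 7, 8, 18, 12, 11, 4, 17, 14, 15, 16, 13, 2]=(2 3 10 12 4 6 9 18)(13 17)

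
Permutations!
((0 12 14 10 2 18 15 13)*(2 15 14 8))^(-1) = [13, 1, 8, 3, 4, 5, 6, 7, 12, 9, 14, 11, 0, 15, 18, 10, 16, 17, 2] = (0 13 15 10 14 18 2 8 12)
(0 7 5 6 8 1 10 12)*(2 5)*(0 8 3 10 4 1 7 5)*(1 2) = (0 5 6 3 10 12 8 7 1 4 2) = [5, 4, 0, 10, 2, 6, 3, 1, 7, 9, 12, 11, 8]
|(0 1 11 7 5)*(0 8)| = 6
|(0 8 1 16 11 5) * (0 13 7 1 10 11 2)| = |(0 8 10 11 5 13 7 1 16 2)| = 10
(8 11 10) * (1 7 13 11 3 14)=(1 7 13 11 10 8 3 14)=[0, 7, 2, 14, 4, 5, 6, 13, 3, 9, 8, 10, 12, 11, 1]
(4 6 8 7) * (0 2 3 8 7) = (0 2 3 8)(4 6 7) = [2, 1, 3, 8, 6, 5, 7, 4, 0]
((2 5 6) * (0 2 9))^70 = (9) = [0, 1, 2, 3, 4, 5, 6, 7, 8, 9]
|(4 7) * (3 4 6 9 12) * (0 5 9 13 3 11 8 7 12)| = |(0 5 9)(3 4 12 11 8 7 6 13)| = 24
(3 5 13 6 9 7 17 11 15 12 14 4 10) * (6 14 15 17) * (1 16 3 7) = (1 16 3 5 13 14 4 10 7 6 9)(11 17)(12 15) = [0, 16, 2, 5, 10, 13, 9, 6, 8, 1, 7, 17, 15, 14, 4, 12, 3, 11]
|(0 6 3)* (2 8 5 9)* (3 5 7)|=8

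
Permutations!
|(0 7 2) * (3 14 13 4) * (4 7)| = 7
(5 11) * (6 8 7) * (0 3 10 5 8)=[3, 1, 2, 10, 4, 11, 0, 6, 7, 9, 5, 8]=(0 3 10 5 11 8 7 6)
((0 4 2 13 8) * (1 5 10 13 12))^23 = (0 5 4 10 2 13 12 8 1) = [5, 0, 13, 3, 10, 4, 6, 7, 1, 9, 2, 11, 8, 12]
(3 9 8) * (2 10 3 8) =[0, 1, 10, 9, 4, 5, 6, 7, 8, 2, 3] =(2 10 3 9)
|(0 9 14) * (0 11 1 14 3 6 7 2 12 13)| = 24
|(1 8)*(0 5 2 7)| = 4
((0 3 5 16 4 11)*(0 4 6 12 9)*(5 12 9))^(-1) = (0 9 6 16 5 12 3)(4 11) = [9, 1, 2, 0, 11, 12, 16, 7, 8, 6, 10, 4, 3, 13, 14, 15, 5]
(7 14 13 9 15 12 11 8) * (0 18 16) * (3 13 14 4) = [18, 1, 2, 13, 3, 5, 6, 4, 7, 15, 10, 8, 11, 9, 14, 12, 0, 17, 16] = (0 18 16)(3 13 9 15 12 11 8 7 4)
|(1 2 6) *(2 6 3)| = 2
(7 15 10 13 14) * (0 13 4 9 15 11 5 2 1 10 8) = (0 13 14 7 11 5 2 1 10 4 9 15 8) = [13, 10, 1, 3, 9, 2, 6, 11, 0, 15, 4, 5, 12, 14, 7, 8]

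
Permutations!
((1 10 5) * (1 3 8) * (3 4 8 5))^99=(1 5)(3 8)(4 10)=[0, 5, 2, 8, 10, 1, 6, 7, 3, 9, 4]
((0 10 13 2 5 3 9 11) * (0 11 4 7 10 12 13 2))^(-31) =[13, 1, 4, 10, 5, 7, 6, 3, 8, 2, 9, 11, 0, 12] =(0 13 12)(2 4 5 7 3 10 9)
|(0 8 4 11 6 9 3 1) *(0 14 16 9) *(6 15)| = |(0 8 4 11 15 6)(1 14 16 9 3)| = 30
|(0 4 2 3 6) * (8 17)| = 10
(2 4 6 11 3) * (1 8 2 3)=(1 8 2 4 6 11)=[0, 8, 4, 3, 6, 5, 11, 7, 2, 9, 10, 1]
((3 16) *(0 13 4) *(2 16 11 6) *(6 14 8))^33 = (2 8 11 16 6 14 3) = [0, 1, 8, 2, 4, 5, 14, 7, 11, 9, 10, 16, 12, 13, 3, 15, 6]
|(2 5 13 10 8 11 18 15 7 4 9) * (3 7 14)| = 13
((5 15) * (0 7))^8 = (15) = [0, 1, 2, 3, 4, 5, 6, 7, 8, 9, 10, 11, 12, 13, 14, 15]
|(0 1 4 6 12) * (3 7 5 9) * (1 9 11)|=10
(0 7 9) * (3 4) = (0 7 9)(3 4) = [7, 1, 2, 4, 3, 5, 6, 9, 8, 0]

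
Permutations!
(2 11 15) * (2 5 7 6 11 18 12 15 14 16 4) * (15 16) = (2 18 12 16 4)(5 7 6 11 14 15) = [0, 1, 18, 3, 2, 7, 11, 6, 8, 9, 10, 14, 16, 13, 15, 5, 4, 17, 12]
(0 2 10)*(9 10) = (0 2 9 10) = [2, 1, 9, 3, 4, 5, 6, 7, 8, 10, 0]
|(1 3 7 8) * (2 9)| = |(1 3 7 8)(2 9)| = 4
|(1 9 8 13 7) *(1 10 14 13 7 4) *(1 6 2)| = 10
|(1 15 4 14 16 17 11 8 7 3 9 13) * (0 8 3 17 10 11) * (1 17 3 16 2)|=|(0 8 7 3 9 13 17)(1 15 4 14 2)(10 11 16)|=105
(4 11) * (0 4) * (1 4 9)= (0 9 1 4 11)= [9, 4, 2, 3, 11, 5, 6, 7, 8, 1, 10, 0]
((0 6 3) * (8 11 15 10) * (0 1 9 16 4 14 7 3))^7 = [6, 1, 2, 3, 4, 5, 0, 7, 10, 9, 15, 8, 12, 13, 14, 11, 16] = (16)(0 6)(8 10 15 11)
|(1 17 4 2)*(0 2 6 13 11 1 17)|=8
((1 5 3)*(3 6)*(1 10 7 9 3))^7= (1 5 6)(3 9 7 10)= [0, 5, 2, 9, 4, 6, 1, 10, 8, 7, 3]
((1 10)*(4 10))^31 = (1 4 10) = [0, 4, 2, 3, 10, 5, 6, 7, 8, 9, 1]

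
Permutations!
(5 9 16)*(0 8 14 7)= (0 8 14 7)(5 9 16)= [8, 1, 2, 3, 4, 9, 6, 0, 14, 16, 10, 11, 12, 13, 7, 15, 5]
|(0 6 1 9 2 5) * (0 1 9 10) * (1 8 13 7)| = |(0 6 9 2 5 8 13 7 1 10)| = 10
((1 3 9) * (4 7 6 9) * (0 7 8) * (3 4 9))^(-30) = (0 6 9 4)(1 8 7 3) = [6, 8, 2, 1, 0, 5, 9, 3, 7, 4]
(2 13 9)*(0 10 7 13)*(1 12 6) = (0 10 7 13 9 2)(1 12 6) = [10, 12, 0, 3, 4, 5, 1, 13, 8, 2, 7, 11, 6, 9]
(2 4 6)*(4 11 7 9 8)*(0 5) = [5, 1, 11, 3, 6, 0, 2, 9, 4, 8, 10, 7] = (0 5)(2 11 7 9 8 4 6)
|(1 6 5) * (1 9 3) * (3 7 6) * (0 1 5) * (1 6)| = 10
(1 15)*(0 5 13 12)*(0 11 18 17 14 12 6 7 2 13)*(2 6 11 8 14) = [5, 15, 13, 3, 4, 0, 7, 6, 14, 9, 10, 18, 8, 11, 12, 1, 16, 2, 17] = (0 5)(1 15)(2 13 11 18 17)(6 7)(8 14 12)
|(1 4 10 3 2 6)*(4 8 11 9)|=|(1 8 11 9 4 10 3 2 6)|=9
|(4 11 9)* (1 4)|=|(1 4 11 9)|=4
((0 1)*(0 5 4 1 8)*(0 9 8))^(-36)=(9)=[0, 1, 2, 3, 4, 5, 6, 7, 8, 9]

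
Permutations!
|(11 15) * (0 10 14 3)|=|(0 10 14 3)(11 15)|=4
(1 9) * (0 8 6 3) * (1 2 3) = (0 8 6 1 9 2 3) = [8, 9, 3, 0, 4, 5, 1, 7, 6, 2]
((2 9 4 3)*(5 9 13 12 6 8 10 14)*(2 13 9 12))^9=[0, 1, 13, 4, 9, 8, 14, 7, 5, 2, 12, 11, 10, 3, 6]=(2 13 3 4 9)(5 8)(6 14)(10 12)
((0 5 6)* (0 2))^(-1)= [2, 1, 6, 3, 4, 0, 5]= (0 2 6 5)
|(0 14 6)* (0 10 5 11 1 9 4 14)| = 8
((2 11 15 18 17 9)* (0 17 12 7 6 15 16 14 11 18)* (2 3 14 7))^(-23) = (0 7 14 17 6 11 9 15 16 3)(2 18 12) = [7, 1, 18, 0, 4, 5, 11, 14, 8, 15, 10, 9, 2, 13, 17, 16, 3, 6, 12]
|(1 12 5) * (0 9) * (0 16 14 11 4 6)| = |(0 9 16 14 11 4 6)(1 12 5)| = 21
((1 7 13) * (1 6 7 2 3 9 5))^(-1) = (1 5 9 3 2)(6 13 7) = [0, 5, 1, 2, 4, 9, 13, 6, 8, 3, 10, 11, 12, 7]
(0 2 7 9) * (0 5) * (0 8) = (0 2 7 9 5 8) = [2, 1, 7, 3, 4, 8, 6, 9, 0, 5]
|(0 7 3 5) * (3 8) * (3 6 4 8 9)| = |(0 7 9 3 5)(4 8 6)| = 15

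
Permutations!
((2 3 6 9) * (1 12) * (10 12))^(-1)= (1 12 10)(2 9 6 3)= [0, 12, 9, 2, 4, 5, 3, 7, 8, 6, 1, 11, 10]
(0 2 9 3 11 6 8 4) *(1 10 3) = (0 2 9 1 10 3 11 6 8 4) = [2, 10, 9, 11, 0, 5, 8, 7, 4, 1, 3, 6]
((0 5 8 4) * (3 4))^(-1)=(0 4 3 8 5)=[4, 1, 2, 8, 3, 0, 6, 7, 5]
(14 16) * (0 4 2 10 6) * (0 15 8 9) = (0 4 2 10 6 15 8 9)(14 16) = [4, 1, 10, 3, 2, 5, 15, 7, 9, 0, 6, 11, 12, 13, 16, 8, 14]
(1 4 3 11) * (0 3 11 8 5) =(0 3 8 5)(1 4 11) =[3, 4, 2, 8, 11, 0, 6, 7, 5, 9, 10, 1]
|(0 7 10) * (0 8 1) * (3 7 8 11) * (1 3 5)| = |(0 8 3 7 10 11 5 1)| = 8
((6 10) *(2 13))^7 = (2 13)(6 10) = [0, 1, 13, 3, 4, 5, 10, 7, 8, 9, 6, 11, 12, 2]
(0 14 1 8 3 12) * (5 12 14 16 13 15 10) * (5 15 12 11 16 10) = (0 10 15 5 11 16 13 12)(1 8 3 14) = [10, 8, 2, 14, 4, 11, 6, 7, 3, 9, 15, 16, 0, 12, 1, 5, 13]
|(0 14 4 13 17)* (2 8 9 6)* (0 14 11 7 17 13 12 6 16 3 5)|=|(0 11 7 17 14 4 12 6 2 8 9 16 3 5)|=14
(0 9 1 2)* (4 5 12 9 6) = (0 6 4 5 12 9 1 2) = [6, 2, 0, 3, 5, 12, 4, 7, 8, 1, 10, 11, 9]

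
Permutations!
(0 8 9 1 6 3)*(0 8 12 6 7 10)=(0 12 6 3 8 9 1 7 10)=[12, 7, 2, 8, 4, 5, 3, 10, 9, 1, 0, 11, 6]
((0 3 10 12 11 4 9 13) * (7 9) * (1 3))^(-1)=(0 13 9 7 4 11 12 10 3 1)=[13, 0, 2, 1, 11, 5, 6, 4, 8, 7, 3, 12, 10, 9]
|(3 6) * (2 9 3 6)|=3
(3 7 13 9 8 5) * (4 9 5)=(3 7 13 5)(4 9 8)=[0, 1, 2, 7, 9, 3, 6, 13, 4, 8, 10, 11, 12, 5]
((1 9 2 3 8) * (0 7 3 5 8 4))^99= (0 4 3 7)(1 8 5 2 9)= [4, 8, 9, 7, 3, 2, 6, 0, 5, 1]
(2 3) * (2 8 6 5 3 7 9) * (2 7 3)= (2 3 8 6 5)(7 9)= [0, 1, 3, 8, 4, 2, 5, 9, 6, 7]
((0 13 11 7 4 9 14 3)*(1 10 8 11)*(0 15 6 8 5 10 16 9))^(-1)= (0 4 7 11 8 6 15 3 14 9 16 1 13)(5 10)= [4, 13, 2, 14, 7, 10, 15, 11, 6, 16, 5, 8, 12, 0, 9, 3, 1]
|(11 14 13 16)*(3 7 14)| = |(3 7 14 13 16 11)| = 6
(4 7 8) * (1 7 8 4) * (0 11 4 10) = (0 11 4 8 1 7 10) = [11, 7, 2, 3, 8, 5, 6, 10, 1, 9, 0, 4]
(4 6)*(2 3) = (2 3)(4 6) = [0, 1, 3, 2, 6, 5, 4]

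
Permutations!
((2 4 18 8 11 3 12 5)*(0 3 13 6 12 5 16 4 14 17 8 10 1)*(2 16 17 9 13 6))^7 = (0 1 10 18 4 16 5 3)(2 13 9 14)(6 17 11 12 8) = [1, 10, 13, 0, 16, 3, 17, 7, 6, 14, 18, 12, 8, 9, 2, 15, 5, 11, 4]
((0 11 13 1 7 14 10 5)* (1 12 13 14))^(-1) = (0 5 10 14 11)(1 7)(12 13) = [5, 7, 2, 3, 4, 10, 6, 1, 8, 9, 14, 0, 13, 12, 11]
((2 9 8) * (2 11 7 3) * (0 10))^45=(0 10)(2 11)(3 8)(7 9)=[10, 1, 11, 8, 4, 5, 6, 9, 3, 7, 0, 2]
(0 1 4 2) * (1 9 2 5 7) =(0 9 2)(1 4 5 7) =[9, 4, 0, 3, 5, 7, 6, 1, 8, 2]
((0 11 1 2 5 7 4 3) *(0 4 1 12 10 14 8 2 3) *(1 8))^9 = (0 11 12 10 14 1 3 4)(2 5 7 8) = [11, 3, 5, 4, 0, 7, 6, 8, 2, 9, 14, 12, 10, 13, 1]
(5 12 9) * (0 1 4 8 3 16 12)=(0 1 4 8 3 16 12 9 5)=[1, 4, 2, 16, 8, 0, 6, 7, 3, 5, 10, 11, 9, 13, 14, 15, 12]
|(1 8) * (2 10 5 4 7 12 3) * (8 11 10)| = 10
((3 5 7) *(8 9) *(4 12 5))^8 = (3 5 4 7 12) = [0, 1, 2, 5, 7, 4, 6, 12, 8, 9, 10, 11, 3]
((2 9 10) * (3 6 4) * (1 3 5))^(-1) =[0, 5, 10, 1, 6, 4, 3, 7, 8, 2, 9] =(1 5 4 6 3)(2 10 9)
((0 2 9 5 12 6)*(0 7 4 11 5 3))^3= (0 3 9 2)(4 12)(5 7)(6 11)= [3, 1, 0, 9, 12, 7, 11, 5, 8, 2, 10, 6, 4]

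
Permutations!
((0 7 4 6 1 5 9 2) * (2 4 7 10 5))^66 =(0 5 4 1)(2 10 9 6) =[5, 0, 10, 3, 1, 4, 2, 7, 8, 6, 9]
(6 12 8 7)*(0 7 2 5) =(0 7 6 12 8 2 5) =[7, 1, 5, 3, 4, 0, 12, 6, 2, 9, 10, 11, 8]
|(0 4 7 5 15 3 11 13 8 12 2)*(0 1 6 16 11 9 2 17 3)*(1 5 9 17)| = |(0 4 7 9 2 5 15)(1 6 16 11 13 8 12)(3 17)| = 14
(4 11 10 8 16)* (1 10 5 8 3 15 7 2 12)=[0, 10, 12, 15, 11, 8, 6, 2, 16, 9, 3, 5, 1, 13, 14, 7, 4]=(1 10 3 15 7 2 12)(4 11 5 8 16)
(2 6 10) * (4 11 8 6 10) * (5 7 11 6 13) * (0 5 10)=(0 5 7 11 8 13 10 2)(4 6)=[5, 1, 0, 3, 6, 7, 4, 11, 13, 9, 2, 8, 12, 10]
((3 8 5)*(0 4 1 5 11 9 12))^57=(0 5 11)(1 8 12)(3 9 4)=[5, 8, 2, 9, 3, 11, 6, 7, 12, 4, 10, 0, 1]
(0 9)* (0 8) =(0 9 8) =[9, 1, 2, 3, 4, 5, 6, 7, 0, 8]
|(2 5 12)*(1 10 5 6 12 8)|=12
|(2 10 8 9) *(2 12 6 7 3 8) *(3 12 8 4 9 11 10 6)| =10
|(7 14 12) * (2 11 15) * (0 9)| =6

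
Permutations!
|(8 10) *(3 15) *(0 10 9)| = |(0 10 8 9)(3 15)| = 4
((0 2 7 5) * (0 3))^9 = (0 3 5 7 2) = [3, 1, 0, 5, 4, 7, 6, 2]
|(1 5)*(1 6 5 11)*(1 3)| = 6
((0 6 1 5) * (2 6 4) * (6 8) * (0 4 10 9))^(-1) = (0 9 10)(1 6 8 2 4 5) = [9, 6, 4, 3, 5, 1, 8, 7, 2, 10, 0]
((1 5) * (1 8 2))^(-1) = [0, 2, 8, 3, 4, 1, 6, 7, 5] = (1 2 8 5)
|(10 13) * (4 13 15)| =|(4 13 10 15)| =4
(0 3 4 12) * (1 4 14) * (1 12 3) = (0 1 4 3 14 12) = [1, 4, 2, 14, 3, 5, 6, 7, 8, 9, 10, 11, 0, 13, 12]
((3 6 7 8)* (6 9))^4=(3 8 7 6 9)=[0, 1, 2, 8, 4, 5, 9, 6, 7, 3]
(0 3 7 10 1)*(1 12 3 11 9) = (0 11 9 1)(3 7 10 12) = [11, 0, 2, 7, 4, 5, 6, 10, 8, 1, 12, 9, 3]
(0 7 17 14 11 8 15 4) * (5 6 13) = (0 7 17 14 11 8 15 4)(5 6 13) = [7, 1, 2, 3, 0, 6, 13, 17, 15, 9, 10, 8, 12, 5, 11, 4, 16, 14]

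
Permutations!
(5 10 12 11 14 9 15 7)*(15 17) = [0, 1, 2, 3, 4, 10, 6, 5, 8, 17, 12, 14, 11, 13, 9, 7, 16, 15] = (5 10 12 11 14 9 17 15 7)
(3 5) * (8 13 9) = [0, 1, 2, 5, 4, 3, 6, 7, 13, 8, 10, 11, 12, 9] = (3 5)(8 13 9)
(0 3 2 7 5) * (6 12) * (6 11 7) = (0 3 2 6 12 11 7 5) = [3, 1, 6, 2, 4, 0, 12, 5, 8, 9, 10, 7, 11]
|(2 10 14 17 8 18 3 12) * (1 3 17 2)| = 3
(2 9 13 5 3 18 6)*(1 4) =(1 4)(2 9 13 5 3 18 6) =[0, 4, 9, 18, 1, 3, 2, 7, 8, 13, 10, 11, 12, 5, 14, 15, 16, 17, 6]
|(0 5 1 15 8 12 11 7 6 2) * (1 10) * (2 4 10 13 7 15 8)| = 13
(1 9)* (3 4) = (1 9)(3 4) = [0, 9, 2, 4, 3, 5, 6, 7, 8, 1]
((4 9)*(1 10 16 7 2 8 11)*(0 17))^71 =(0 17)(1 10 16 7 2 8 11)(4 9) =[17, 10, 8, 3, 9, 5, 6, 2, 11, 4, 16, 1, 12, 13, 14, 15, 7, 0]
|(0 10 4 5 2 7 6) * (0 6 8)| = 7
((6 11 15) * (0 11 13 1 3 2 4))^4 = (0 13 4 6 2 15 3 11 1) = [13, 0, 15, 11, 6, 5, 2, 7, 8, 9, 10, 1, 12, 4, 14, 3]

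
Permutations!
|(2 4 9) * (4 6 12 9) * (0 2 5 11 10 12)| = 15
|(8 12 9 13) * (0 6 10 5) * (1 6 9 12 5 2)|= |(0 9 13 8 5)(1 6 10 2)|= 20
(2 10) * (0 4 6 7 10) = (0 4 6 7 10 2) = [4, 1, 0, 3, 6, 5, 7, 10, 8, 9, 2]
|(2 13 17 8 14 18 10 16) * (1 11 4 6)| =8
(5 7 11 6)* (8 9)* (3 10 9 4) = (3 10 9 8 4)(5 7 11 6) = [0, 1, 2, 10, 3, 7, 5, 11, 4, 8, 9, 6]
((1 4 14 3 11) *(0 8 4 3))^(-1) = [14, 11, 2, 1, 8, 5, 6, 7, 0, 9, 10, 3, 12, 13, 4] = (0 14 4 8)(1 11 3)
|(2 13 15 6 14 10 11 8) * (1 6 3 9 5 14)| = |(1 6)(2 13 15 3 9 5 14 10 11 8)| = 10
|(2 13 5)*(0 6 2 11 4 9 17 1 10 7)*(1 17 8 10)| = |(17)(0 6 2 13 5 11 4 9 8 10 7)| = 11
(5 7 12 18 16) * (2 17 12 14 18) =[0, 1, 17, 3, 4, 7, 6, 14, 8, 9, 10, 11, 2, 13, 18, 15, 5, 12, 16] =(2 17 12)(5 7 14 18 16)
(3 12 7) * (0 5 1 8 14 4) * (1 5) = (0 1 8 14 4)(3 12 7) = [1, 8, 2, 12, 0, 5, 6, 3, 14, 9, 10, 11, 7, 13, 4]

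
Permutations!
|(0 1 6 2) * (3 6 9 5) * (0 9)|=|(0 1)(2 9 5 3 6)|=10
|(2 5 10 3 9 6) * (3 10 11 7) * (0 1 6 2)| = 6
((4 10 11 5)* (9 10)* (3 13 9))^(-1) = (3 4 5 11 10 9 13) = [0, 1, 2, 4, 5, 11, 6, 7, 8, 13, 9, 10, 12, 3]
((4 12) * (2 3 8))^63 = [0, 1, 2, 3, 12, 5, 6, 7, 8, 9, 10, 11, 4] = (4 12)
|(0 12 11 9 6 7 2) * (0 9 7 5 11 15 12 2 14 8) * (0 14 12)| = |(0 2 9 6 5 11 7 12 15)(8 14)| = 18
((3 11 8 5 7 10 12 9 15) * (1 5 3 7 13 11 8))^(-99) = (1 5 13 11)(3 8)(7 10 12 9 15) = [0, 5, 2, 8, 4, 13, 6, 10, 3, 15, 12, 1, 9, 11, 14, 7]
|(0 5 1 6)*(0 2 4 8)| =|(0 5 1 6 2 4 8)| =7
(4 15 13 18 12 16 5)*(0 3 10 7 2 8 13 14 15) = (0 3 10 7 2 8 13 18 12 16 5 4)(14 15) = [3, 1, 8, 10, 0, 4, 6, 2, 13, 9, 7, 11, 16, 18, 15, 14, 5, 17, 12]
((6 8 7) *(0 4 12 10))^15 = [10, 1, 2, 3, 0, 5, 6, 7, 8, 9, 12, 11, 4] = (0 10 12 4)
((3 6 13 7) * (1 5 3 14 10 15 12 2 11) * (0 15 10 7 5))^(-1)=(0 1 11 2 12 15)(3 5 13 6)(7 14)=[1, 11, 12, 5, 4, 13, 3, 14, 8, 9, 10, 2, 15, 6, 7, 0]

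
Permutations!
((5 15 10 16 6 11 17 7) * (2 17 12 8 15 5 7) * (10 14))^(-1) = (2 17)(6 16 10 14 15 8 12 11) = [0, 1, 17, 3, 4, 5, 16, 7, 12, 9, 14, 6, 11, 13, 15, 8, 10, 2]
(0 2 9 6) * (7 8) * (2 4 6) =(0 4 6)(2 9)(7 8) =[4, 1, 9, 3, 6, 5, 0, 8, 7, 2]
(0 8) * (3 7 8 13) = (0 13 3 7 8) = [13, 1, 2, 7, 4, 5, 6, 8, 0, 9, 10, 11, 12, 3]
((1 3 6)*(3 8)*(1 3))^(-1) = (1 8)(3 6) = [0, 8, 2, 6, 4, 5, 3, 7, 1]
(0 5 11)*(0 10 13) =(0 5 11 10 13) =[5, 1, 2, 3, 4, 11, 6, 7, 8, 9, 13, 10, 12, 0]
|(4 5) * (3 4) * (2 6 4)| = |(2 6 4 5 3)| = 5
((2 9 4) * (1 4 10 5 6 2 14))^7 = (1 4 14)(2 10 6 9 5) = [0, 4, 10, 3, 14, 2, 9, 7, 8, 5, 6, 11, 12, 13, 1]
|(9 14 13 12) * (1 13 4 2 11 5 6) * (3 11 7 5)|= |(1 13 12 9 14 4 2 7 5 6)(3 11)|= 10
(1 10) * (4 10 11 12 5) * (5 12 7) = (12)(1 11 7 5 4 10) = [0, 11, 2, 3, 10, 4, 6, 5, 8, 9, 1, 7, 12]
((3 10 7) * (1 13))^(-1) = (1 13)(3 7 10) = [0, 13, 2, 7, 4, 5, 6, 10, 8, 9, 3, 11, 12, 1]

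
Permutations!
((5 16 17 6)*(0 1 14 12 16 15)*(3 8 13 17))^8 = (0 17 16)(1 6 3)(5 8 14)(12 15 13) = [17, 6, 2, 1, 4, 8, 3, 7, 14, 9, 10, 11, 15, 12, 5, 13, 0, 16]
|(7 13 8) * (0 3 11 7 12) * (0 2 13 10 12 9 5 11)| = |(0 3)(2 13 8 9 5 11 7 10 12)| = 18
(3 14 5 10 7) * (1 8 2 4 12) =(1 8 2 4 12)(3 14 5 10 7) =[0, 8, 4, 14, 12, 10, 6, 3, 2, 9, 7, 11, 1, 13, 5]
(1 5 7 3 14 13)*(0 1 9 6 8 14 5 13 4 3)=(0 1 13 9 6 8 14 4 3 5 7)=[1, 13, 2, 5, 3, 7, 8, 0, 14, 6, 10, 11, 12, 9, 4]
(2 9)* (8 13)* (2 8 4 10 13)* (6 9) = (2 6 9 8)(4 10 13) = [0, 1, 6, 3, 10, 5, 9, 7, 2, 8, 13, 11, 12, 4]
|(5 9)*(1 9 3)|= |(1 9 5 3)|= 4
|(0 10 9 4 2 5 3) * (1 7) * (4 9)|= 6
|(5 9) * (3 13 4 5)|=5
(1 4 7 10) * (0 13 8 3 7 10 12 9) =(0 13 8 3 7 12 9)(1 4 10) =[13, 4, 2, 7, 10, 5, 6, 12, 3, 0, 1, 11, 9, 8]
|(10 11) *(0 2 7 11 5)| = 6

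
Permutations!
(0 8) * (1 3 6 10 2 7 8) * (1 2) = (0 2 7 8)(1 3 6 10) = [2, 3, 7, 6, 4, 5, 10, 8, 0, 9, 1]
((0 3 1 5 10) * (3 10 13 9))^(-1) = (0 10)(1 3 9 13 5) = [10, 3, 2, 9, 4, 1, 6, 7, 8, 13, 0, 11, 12, 5]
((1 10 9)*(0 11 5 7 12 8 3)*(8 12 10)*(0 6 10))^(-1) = (12)(0 7 5 11)(1 9 10 6 3 8) = [7, 9, 2, 8, 4, 11, 3, 5, 1, 10, 6, 0, 12]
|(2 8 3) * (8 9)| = |(2 9 8 3)| = 4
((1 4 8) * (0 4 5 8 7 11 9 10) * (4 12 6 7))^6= (0 10 9 11 7 6 12)= [10, 1, 2, 3, 4, 5, 12, 6, 8, 11, 9, 7, 0]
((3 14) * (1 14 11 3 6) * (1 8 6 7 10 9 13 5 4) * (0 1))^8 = (0 4 5 13 9 10 7 14 1) = [4, 0, 2, 3, 5, 13, 6, 14, 8, 10, 7, 11, 12, 9, 1]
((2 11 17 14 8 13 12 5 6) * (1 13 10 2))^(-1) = (1 6 5 12 13)(2 10 8 14 17 11) = [0, 6, 10, 3, 4, 12, 5, 7, 14, 9, 8, 2, 13, 1, 17, 15, 16, 11]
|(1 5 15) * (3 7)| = |(1 5 15)(3 7)| = 6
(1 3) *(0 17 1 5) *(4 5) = [17, 3, 2, 4, 5, 0, 6, 7, 8, 9, 10, 11, 12, 13, 14, 15, 16, 1] = (0 17 1 3 4 5)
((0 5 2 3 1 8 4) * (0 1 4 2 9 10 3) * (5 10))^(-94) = (0 1 10 8 3 2 4) = [1, 10, 4, 2, 0, 5, 6, 7, 3, 9, 8]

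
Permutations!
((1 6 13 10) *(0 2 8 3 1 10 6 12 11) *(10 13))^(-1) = [11, 3, 0, 8, 4, 5, 13, 7, 2, 9, 6, 12, 1, 10] = (0 11 12 1 3 8 2)(6 13 10)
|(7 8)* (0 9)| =|(0 9)(7 8)| =2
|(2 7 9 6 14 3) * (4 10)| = 6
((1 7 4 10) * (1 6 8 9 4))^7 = [0, 7, 2, 3, 6, 5, 9, 1, 4, 10, 8] = (1 7)(4 6 9 10 8)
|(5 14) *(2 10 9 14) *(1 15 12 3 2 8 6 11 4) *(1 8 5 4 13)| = |(1 15 12 3 2 10 9 14 4 8 6 11 13)| = 13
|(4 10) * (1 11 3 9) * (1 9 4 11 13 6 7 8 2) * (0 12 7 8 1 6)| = 60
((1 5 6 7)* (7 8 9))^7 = (1 5 6 8 9 7) = [0, 5, 2, 3, 4, 6, 8, 1, 9, 7]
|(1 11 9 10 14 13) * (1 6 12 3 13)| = |(1 11 9 10 14)(3 13 6 12)| = 20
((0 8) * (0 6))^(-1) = (0 6 8) = [6, 1, 2, 3, 4, 5, 8, 7, 0]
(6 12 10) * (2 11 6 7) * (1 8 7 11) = (1 8 7 2)(6 12 10 11) = [0, 8, 1, 3, 4, 5, 12, 2, 7, 9, 11, 6, 10]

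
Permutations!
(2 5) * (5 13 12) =(2 13 12 5) =[0, 1, 13, 3, 4, 2, 6, 7, 8, 9, 10, 11, 5, 12]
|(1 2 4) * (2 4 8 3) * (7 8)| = 4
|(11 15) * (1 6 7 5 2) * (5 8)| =|(1 6 7 8 5 2)(11 15)| =6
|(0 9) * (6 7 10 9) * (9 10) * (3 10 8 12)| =|(0 6 7 9)(3 10 8 12)| =4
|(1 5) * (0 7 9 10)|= |(0 7 9 10)(1 5)|= 4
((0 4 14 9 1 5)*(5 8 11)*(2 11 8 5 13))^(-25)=(0 5 1 9 14 4)(2 13 11)=[5, 9, 13, 3, 0, 1, 6, 7, 8, 14, 10, 2, 12, 11, 4]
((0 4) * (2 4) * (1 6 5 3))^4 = (6)(0 2 4) = [2, 1, 4, 3, 0, 5, 6]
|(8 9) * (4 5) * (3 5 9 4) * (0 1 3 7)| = 15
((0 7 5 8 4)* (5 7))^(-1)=(0 4 8 5)=[4, 1, 2, 3, 8, 0, 6, 7, 5]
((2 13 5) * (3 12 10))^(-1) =[0, 1, 5, 10, 4, 13, 6, 7, 8, 9, 12, 11, 3, 2] =(2 5 13)(3 10 12)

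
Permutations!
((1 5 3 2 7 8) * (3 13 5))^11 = [0, 3, 7, 2, 4, 13, 6, 8, 1, 9, 10, 11, 12, 5] = (1 3 2 7 8)(5 13)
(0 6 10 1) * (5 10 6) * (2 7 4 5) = (0 2 7 4 5 10 1) = [2, 0, 7, 3, 5, 10, 6, 4, 8, 9, 1]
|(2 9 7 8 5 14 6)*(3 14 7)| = |(2 9 3 14 6)(5 7 8)| = 15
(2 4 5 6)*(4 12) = [0, 1, 12, 3, 5, 6, 2, 7, 8, 9, 10, 11, 4] = (2 12 4 5 6)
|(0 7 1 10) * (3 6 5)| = 12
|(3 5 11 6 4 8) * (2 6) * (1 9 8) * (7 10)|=|(1 9 8 3 5 11 2 6 4)(7 10)|=18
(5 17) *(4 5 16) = [0, 1, 2, 3, 5, 17, 6, 7, 8, 9, 10, 11, 12, 13, 14, 15, 4, 16] = (4 5 17 16)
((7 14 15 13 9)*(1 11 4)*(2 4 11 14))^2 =(1 15 9 2)(4 14 13 7) =[0, 15, 1, 3, 14, 5, 6, 4, 8, 2, 10, 11, 12, 7, 13, 9]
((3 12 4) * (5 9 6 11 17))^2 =(3 4 12)(5 6 17 9 11) =[0, 1, 2, 4, 12, 6, 17, 7, 8, 11, 10, 5, 3, 13, 14, 15, 16, 9]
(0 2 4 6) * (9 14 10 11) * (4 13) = (0 2 13 4 6)(9 14 10 11) = [2, 1, 13, 3, 6, 5, 0, 7, 8, 14, 11, 9, 12, 4, 10]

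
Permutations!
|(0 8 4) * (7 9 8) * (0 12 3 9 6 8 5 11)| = |(0 7 6 8 4 12 3 9 5 11)| = 10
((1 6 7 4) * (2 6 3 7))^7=(1 4 7 3)(2 6)=[0, 4, 6, 1, 7, 5, 2, 3]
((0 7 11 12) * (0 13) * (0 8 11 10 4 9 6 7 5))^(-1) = (0 5)(4 10 7 6 9)(8 13 12 11) = [5, 1, 2, 3, 10, 0, 9, 6, 13, 4, 7, 8, 11, 12]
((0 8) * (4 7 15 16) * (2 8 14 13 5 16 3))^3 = (0 5 7 2 14 16 15 8 13 4 3) = [5, 1, 14, 0, 3, 7, 6, 2, 13, 9, 10, 11, 12, 4, 16, 8, 15]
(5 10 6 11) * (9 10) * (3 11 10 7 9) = [0, 1, 2, 11, 4, 3, 10, 9, 8, 7, 6, 5] = (3 11 5)(6 10)(7 9)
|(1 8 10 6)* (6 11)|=|(1 8 10 11 6)|=5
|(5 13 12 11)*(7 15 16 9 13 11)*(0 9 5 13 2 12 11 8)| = 18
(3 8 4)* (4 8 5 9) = (3 5 9 4) = [0, 1, 2, 5, 3, 9, 6, 7, 8, 4]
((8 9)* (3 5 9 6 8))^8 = (3 9 5) = [0, 1, 2, 9, 4, 3, 6, 7, 8, 5]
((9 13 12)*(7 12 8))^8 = (7 13 12 8 9) = [0, 1, 2, 3, 4, 5, 6, 13, 9, 7, 10, 11, 8, 12]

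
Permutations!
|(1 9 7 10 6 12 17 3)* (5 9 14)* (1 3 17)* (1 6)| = |(17)(1 14 5 9 7 10)(6 12)| = 6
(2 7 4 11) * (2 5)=(2 7 4 11 5)=[0, 1, 7, 3, 11, 2, 6, 4, 8, 9, 10, 5]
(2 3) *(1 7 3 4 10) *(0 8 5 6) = (0 8 5 6)(1 7 3 2 4 10) = [8, 7, 4, 2, 10, 6, 0, 3, 5, 9, 1]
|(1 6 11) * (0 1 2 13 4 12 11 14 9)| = 5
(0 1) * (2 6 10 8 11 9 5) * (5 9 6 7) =(0 1)(2 7 5)(6 10 8 11) =[1, 0, 7, 3, 4, 2, 10, 5, 11, 9, 8, 6]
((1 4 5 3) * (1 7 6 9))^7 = (9) = [0, 1, 2, 3, 4, 5, 6, 7, 8, 9]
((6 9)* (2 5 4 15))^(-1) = (2 15 4 5)(6 9) = [0, 1, 15, 3, 5, 2, 9, 7, 8, 6, 10, 11, 12, 13, 14, 4]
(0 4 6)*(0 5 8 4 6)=(0 6 5 8 4)=[6, 1, 2, 3, 0, 8, 5, 7, 4]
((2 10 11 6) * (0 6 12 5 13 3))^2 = (0 2 11 5 3 6 10 12 13) = [2, 1, 11, 6, 4, 3, 10, 7, 8, 9, 12, 5, 13, 0]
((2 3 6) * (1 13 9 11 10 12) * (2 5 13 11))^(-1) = [0, 12, 9, 2, 4, 6, 3, 7, 8, 13, 11, 1, 10, 5] = (1 12 10 11)(2 9 13 5 6 3)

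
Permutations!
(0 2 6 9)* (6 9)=(0 2 9)=[2, 1, 9, 3, 4, 5, 6, 7, 8, 0]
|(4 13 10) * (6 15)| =|(4 13 10)(6 15)| =6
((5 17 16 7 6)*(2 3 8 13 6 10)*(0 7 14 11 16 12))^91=(0 2 13 17 7 3 6 12 10 8 5)(11 16 14)=[2, 1, 13, 6, 4, 0, 12, 3, 5, 9, 8, 16, 10, 17, 11, 15, 14, 7]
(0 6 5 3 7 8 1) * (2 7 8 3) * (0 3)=(0 6 5 2 7)(1 3 8)=[6, 3, 7, 8, 4, 2, 5, 0, 1]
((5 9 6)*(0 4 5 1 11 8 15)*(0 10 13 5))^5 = [4, 13, 2, 3, 0, 8, 10, 7, 9, 15, 1, 5, 12, 11, 14, 6] = (0 4)(1 13 11 5 8 9 15 6 10)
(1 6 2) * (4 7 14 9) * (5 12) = [0, 6, 1, 3, 7, 12, 2, 14, 8, 4, 10, 11, 5, 13, 9] = (1 6 2)(4 7 14 9)(5 12)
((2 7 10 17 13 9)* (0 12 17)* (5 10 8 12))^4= (0 5 10)(2 17 7 13 8 9 12)= [5, 1, 17, 3, 4, 10, 6, 13, 9, 12, 0, 11, 2, 8, 14, 15, 16, 7]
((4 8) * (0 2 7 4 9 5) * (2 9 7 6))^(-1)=(0 5 9)(2 6)(4 7 8)=[5, 1, 6, 3, 7, 9, 2, 8, 4, 0]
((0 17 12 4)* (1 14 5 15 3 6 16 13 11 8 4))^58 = (0 12 14 15 6 13 8)(1 5 3 16 11 4 17) = [12, 5, 2, 16, 17, 3, 13, 7, 0, 9, 10, 4, 14, 8, 15, 6, 11, 1]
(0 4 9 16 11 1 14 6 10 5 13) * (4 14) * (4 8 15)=[14, 8, 2, 3, 9, 13, 10, 7, 15, 16, 5, 1, 12, 0, 6, 4, 11]=(0 14 6 10 5 13)(1 8 15 4 9 16 11)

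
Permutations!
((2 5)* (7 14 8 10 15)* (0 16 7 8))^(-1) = (0 14 7 16)(2 5)(8 15 10) = [14, 1, 5, 3, 4, 2, 6, 16, 15, 9, 8, 11, 12, 13, 7, 10, 0]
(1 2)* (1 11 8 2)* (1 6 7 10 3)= [0, 6, 11, 1, 4, 5, 7, 10, 2, 9, 3, 8]= (1 6 7 10 3)(2 11 8)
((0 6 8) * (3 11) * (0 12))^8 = (12) = [0, 1, 2, 3, 4, 5, 6, 7, 8, 9, 10, 11, 12]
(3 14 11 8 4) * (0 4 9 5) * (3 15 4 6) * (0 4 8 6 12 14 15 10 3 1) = (0 12 14 11 6 1)(3 15 8 9 5 4 10) = [12, 0, 2, 15, 10, 4, 1, 7, 9, 5, 3, 6, 14, 13, 11, 8]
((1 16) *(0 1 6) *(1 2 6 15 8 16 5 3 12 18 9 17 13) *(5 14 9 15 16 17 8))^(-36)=[0, 1, 2, 5, 4, 15, 6, 7, 8, 9, 10, 11, 3, 13, 14, 18, 16, 17, 12]=(3 5 15 18 12)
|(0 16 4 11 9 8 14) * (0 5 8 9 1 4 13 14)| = |(0 16 13 14 5 8)(1 4 11)| = 6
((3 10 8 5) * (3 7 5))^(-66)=(10)=[0, 1, 2, 3, 4, 5, 6, 7, 8, 9, 10]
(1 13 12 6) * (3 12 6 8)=[0, 13, 2, 12, 4, 5, 1, 7, 3, 9, 10, 11, 8, 6]=(1 13 6)(3 12 8)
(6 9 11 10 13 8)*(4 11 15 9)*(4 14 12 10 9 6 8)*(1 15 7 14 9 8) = (1 15 6 9 7 14 12 10 13 4 11 8) = [0, 15, 2, 3, 11, 5, 9, 14, 1, 7, 13, 8, 10, 4, 12, 6]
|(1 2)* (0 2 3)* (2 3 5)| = 6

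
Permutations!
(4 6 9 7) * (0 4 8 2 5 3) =[4, 1, 5, 0, 6, 3, 9, 8, 2, 7] =(0 4 6 9 7 8 2 5 3)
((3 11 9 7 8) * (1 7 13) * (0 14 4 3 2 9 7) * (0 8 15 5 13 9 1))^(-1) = (0 13 5 15 7 11 3 4 14)(1 2 8) = [13, 2, 8, 4, 14, 15, 6, 11, 1, 9, 10, 3, 12, 5, 0, 7]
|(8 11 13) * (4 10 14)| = |(4 10 14)(8 11 13)| = 3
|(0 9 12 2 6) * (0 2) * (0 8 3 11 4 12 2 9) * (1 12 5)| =|(1 12 8 3 11 4 5)(2 6 9)| =21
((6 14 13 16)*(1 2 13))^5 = (1 14 6 16 13 2) = [0, 14, 1, 3, 4, 5, 16, 7, 8, 9, 10, 11, 12, 2, 6, 15, 13]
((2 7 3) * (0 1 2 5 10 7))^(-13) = (0 2 1)(3 7 10 5) = [2, 0, 1, 7, 4, 3, 6, 10, 8, 9, 5]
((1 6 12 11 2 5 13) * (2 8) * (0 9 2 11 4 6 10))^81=(0 13 9 1 2 10 5)(8 11)=[13, 2, 10, 3, 4, 0, 6, 7, 11, 1, 5, 8, 12, 9]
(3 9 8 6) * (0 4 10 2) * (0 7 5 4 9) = [9, 1, 7, 0, 10, 4, 3, 5, 6, 8, 2] = (0 9 8 6 3)(2 7 5 4 10)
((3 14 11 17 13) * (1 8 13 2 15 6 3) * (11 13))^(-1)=(1 13 14 3 6 15 2 17 11 8)=[0, 13, 17, 6, 4, 5, 15, 7, 1, 9, 10, 8, 12, 14, 3, 2, 16, 11]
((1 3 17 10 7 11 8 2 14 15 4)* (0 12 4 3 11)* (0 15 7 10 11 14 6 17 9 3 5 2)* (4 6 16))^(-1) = (0 8 11 17 6 12)(1 4 16 2 5 15 7 14)(3 9) = [8, 4, 5, 9, 16, 15, 12, 14, 11, 3, 10, 17, 0, 13, 1, 7, 2, 6]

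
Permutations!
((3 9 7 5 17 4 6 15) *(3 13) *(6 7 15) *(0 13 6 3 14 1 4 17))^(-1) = [5, 14, 2, 6, 1, 7, 15, 4, 8, 3, 10, 11, 12, 0, 13, 9, 16, 17] = (17)(0 5 7 4 1 14 13)(3 6 15 9)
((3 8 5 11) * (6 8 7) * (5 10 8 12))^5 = (3 11 5 12 6 7)(8 10) = [0, 1, 2, 11, 4, 12, 7, 3, 10, 9, 8, 5, 6]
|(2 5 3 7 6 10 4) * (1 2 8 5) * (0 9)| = |(0 9)(1 2)(3 7 6 10 4 8 5)| = 14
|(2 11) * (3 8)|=2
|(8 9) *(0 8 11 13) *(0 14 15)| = |(0 8 9 11 13 14 15)| = 7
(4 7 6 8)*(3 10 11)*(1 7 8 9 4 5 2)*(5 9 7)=(1 5 2)(3 10 11)(4 8 9)(6 7)=[0, 5, 1, 10, 8, 2, 7, 6, 9, 4, 11, 3]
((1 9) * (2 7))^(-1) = (1 9)(2 7) = [0, 9, 7, 3, 4, 5, 6, 2, 8, 1]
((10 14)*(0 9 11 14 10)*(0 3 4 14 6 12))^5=(3 14 4)=[0, 1, 2, 14, 3, 5, 6, 7, 8, 9, 10, 11, 12, 13, 4]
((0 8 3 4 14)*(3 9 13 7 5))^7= (0 4 5 13 8 14 3 7 9)= [4, 1, 2, 7, 5, 13, 6, 9, 14, 0, 10, 11, 12, 8, 3]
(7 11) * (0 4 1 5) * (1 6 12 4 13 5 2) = [13, 2, 1, 3, 6, 0, 12, 11, 8, 9, 10, 7, 4, 5] = (0 13 5)(1 2)(4 6 12)(7 11)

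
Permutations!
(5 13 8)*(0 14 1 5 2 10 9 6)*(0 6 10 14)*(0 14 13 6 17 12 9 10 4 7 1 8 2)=(0 14 8)(1 5 6 17 12 9 4 7)(2 13)=[14, 5, 13, 3, 7, 6, 17, 1, 0, 4, 10, 11, 9, 2, 8, 15, 16, 12]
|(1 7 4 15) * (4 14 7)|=6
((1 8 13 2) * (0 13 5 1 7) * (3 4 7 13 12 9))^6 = (13) = [0, 1, 2, 3, 4, 5, 6, 7, 8, 9, 10, 11, 12, 13]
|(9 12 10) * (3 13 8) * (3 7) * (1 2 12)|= |(1 2 12 10 9)(3 13 8 7)|= 20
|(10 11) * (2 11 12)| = 4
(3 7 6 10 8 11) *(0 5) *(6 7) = [5, 1, 2, 6, 4, 0, 10, 7, 11, 9, 8, 3] = (0 5)(3 6 10 8 11)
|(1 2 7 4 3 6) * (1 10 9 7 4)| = |(1 2 4 3 6 10 9 7)| = 8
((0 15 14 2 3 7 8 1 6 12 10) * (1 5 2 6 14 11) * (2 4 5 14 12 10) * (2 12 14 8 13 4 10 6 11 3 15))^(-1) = (0 10 5 4 13 7 3 15 2)(1 11 14) = [10, 11, 0, 15, 13, 4, 6, 3, 8, 9, 5, 14, 12, 7, 1, 2]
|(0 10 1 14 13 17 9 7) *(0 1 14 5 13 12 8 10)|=12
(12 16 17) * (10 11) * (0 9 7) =(0 9 7)(10 11)(12 16 17) =[9, 1, 2, 3, 4, 5, 6, 0, 8, 7, 11, 10, 16, 13, 14, 15, 17, 12]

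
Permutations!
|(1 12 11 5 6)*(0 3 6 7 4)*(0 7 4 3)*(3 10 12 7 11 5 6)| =8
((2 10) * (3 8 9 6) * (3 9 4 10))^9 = (2 10 4 8 3)(6 9) = [0, 1, 10, 2, 8, 5, 9, 7, 3, 6, 4]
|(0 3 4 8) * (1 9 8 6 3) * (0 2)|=|(0 1 9 8 2)(3 4 6)|=15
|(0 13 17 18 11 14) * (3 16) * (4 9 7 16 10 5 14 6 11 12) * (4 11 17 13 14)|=|(0 14)(3 10 5 4 9 7 16)(6 17 18 12 11)|=70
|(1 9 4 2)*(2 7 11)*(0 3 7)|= |(0 3 7 11 2 1 9 4)|= 8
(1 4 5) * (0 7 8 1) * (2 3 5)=(0 7 8 1 4 2 3 5)=[7, 4, 3, 5, 2, 0, 6, 8, 1]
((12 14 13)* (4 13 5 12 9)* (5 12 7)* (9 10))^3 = (4 9 10 13)(5 7)(12 14) = [0, 1, 2, 3, 9, 7, 6, 5, 8, 10, 13, 11, 14, 4, 12]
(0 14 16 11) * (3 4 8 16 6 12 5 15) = (0 14 6 12 5 15 3 4 8 16 11) = [14, 1, 2, 4, 8, 15, 12, 7, 16, 9, 10, 0, 5, 13, 6, 3, 11]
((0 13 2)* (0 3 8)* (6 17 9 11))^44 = (17)(0 8 3 2 13) = [8, 1, 13, 2, 4, 5, 6, 7, 3, 9, 10, 11, 12, 0, 14, 15, 16, 17]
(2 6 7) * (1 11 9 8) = (1 11 9 8)(2 6 7) = [0, 11, 6, 3, 4, 5, 7, 2, 1, 8, 10, 9]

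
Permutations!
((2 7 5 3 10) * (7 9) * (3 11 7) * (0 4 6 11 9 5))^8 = (0 11 4 7 6)(2 3 5 10 9) = [11, 1, 3, 5, 7, 10, 0, 6, 8, 2, 9, 4]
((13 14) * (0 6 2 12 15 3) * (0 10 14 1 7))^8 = (0 13 3 2 7 14 15 6 1 10 12) = [13, 10, 7, 2, 4, 5, 1, 14, 8, 9, 12, 11, 0, 3, 15, 6]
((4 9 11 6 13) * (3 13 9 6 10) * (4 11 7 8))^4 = (13)(4 8 7 9 6) = [0, 1, 2, 3, 8, 5, 4, 9, 7, 6, 10, 11, 12, 13]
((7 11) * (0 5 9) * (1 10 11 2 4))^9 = [0, 7, 10, 3, 11, 5, 6, 1, 8, 9, 2, 4] = (1 7)(2 10)(4 11)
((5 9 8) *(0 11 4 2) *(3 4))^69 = (0 2 4 3 11) = [2, 1, 4, 11, 3, 5, 6, 7, 8, 9, 10, 0]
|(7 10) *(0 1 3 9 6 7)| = 7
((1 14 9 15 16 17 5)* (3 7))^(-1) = (1 5 17 16 15 9 14)(3 7) = [0, 5, 2, 7, 4, 17, 6, 3, 8, 14, 10, 11, 12, 13, 1, 9, 15, 16]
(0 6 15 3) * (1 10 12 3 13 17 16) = (0 6 15 13 17 16 1 10 12 3) = [6, 10, 2, 0, 4, 5, 15, 7, 8, 9, 12, 11, 3, 17, 14, 13, 1, 16]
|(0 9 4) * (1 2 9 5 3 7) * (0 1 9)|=|(0 5 3 7 9 4 1 2)|=8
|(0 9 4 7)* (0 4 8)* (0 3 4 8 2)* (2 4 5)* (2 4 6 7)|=9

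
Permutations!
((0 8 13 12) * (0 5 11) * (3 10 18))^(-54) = (18) = [0, 1, 2, 3, 4, 5, 6, 7, 8, 9, 10, 11, 12, 13, 14, 15, 16, 17, 18]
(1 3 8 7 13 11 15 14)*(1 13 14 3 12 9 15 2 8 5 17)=[0, 12, 8, 5, 4, 17, 6, 14, 7, 15, 10, 2, 9, 11, 13, 3, 16, 1]=(1 12 9 15 3 5 17)(2 8 7 14 13 11)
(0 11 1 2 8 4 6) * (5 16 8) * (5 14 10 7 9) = (0 11 1 2 14 10 7 9 5 16 8 4 6) = [11, 2, 14, 3, 6, 16, 0, 9, 4, 5, 7, 1, 12, 13, 10, 15, 8]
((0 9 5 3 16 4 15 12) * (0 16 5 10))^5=(0 10 9)(3 5)(4 15 12 16)=[10, 1, 2, 5, 15, 3, 6, 7, 8, 0, 9, 11, 16, 13, 14, 12, 4]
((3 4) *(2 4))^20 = (2 3 4) = [0, 1, 3, 4, 2]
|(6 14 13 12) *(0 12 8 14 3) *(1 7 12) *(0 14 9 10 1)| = |(1 7 12 6 3 14 13 8 9 10)| = 10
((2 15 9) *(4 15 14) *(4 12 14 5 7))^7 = [0, 1, 5, 3, 15, 7, 6, 4, 8, 2, 10, 11, 14, 13, 12, 9] = (2 5 7 4 15 9)(12 14)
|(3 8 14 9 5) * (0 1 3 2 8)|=|(0 1 3)(2 8 14 9 5)|=15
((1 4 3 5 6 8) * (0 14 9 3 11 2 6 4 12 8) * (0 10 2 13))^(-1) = (0 13 11 4 5 3 9 14)(1 8 12)(2 10 6) = [13, 8, 10, 9, 5, 3, 2, 7, 12, 14, 6, 4, 1, 11, 0]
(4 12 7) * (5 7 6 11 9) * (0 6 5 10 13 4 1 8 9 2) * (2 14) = (0 6 11 14 2)(1 8 9 10 13 4 12 5 7) = [6, 8, 0, 3, 12, 7, 11, 1, 9, 10, 13, 14, 5, 4, 2]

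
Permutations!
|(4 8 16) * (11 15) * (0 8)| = |(0 8 16 4)(11 15)| = 4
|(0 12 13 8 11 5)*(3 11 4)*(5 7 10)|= 10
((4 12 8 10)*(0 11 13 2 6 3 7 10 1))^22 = (0 8 4 7 6 13)(1 12 10 3 2 11) = [8, 12, 11, 2, 7, 5, 13, 6, 4, 9, 3, 1, 10, 0]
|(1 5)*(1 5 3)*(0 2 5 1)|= |(0 2 5 1 3)|= 5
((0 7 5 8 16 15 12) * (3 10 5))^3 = (0 10 16)(3 8 12)(5 15 7) = [10, 1, 2, 8, 4, 15, 6, 5, 12, 9, 16, 11, 3, 13, 14, 7, 0]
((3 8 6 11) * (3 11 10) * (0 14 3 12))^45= (0 8 12 3 10 14 6)= [8, 1, 2, 10, 4, 5, 0, 7, 12, 9, 14, 11, 3, 13, 6]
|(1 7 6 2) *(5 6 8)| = |(1 7 8 5 6 2)| = 6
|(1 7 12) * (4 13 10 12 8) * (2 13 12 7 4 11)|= |(1 4 12)(2 13 10 7 8 11)|= 6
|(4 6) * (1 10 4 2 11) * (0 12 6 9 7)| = 10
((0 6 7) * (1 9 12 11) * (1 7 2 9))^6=(0 7 11 12 9 2 6)=[7, 1, 6, 3, 4, 5, 0, 11, 8, 2, 10, 12, 9]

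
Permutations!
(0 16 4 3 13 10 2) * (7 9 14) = (0 16 4 3 13 10 2)(7 9 14) = [16, 1, 0, 13, 3, 5, 6, 9, 8, 14, 2, 11, 12, 10, 7, 15, 4]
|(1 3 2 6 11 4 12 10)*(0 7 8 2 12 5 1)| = 12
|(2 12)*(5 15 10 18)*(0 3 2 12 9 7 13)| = |(0 3 2 9 7 13)(5 15 10 18)| = 12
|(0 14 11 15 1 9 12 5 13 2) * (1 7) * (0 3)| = |(0 14 11 15 7 1 9 12 5 13 2 3)| = 12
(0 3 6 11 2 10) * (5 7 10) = (0 3 6 11 2 5 7 10) = [3, 1, 5, 6, 4, 7, 11, 10, 8, 9, 0, 2]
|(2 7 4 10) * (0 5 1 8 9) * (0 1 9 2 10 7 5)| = |(10)(1 8 2 5 9)(4 7)| = 10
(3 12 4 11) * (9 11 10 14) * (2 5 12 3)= (2 5 12 4 10 14 9 11)= [0, 1, 5, 3, 10, 12, 6, 7, 8, 11, 14, 2, 4, 13, 9]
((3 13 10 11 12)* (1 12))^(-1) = (1 11 10 13 3 12) = [0, 11, 2, 12, 4, 5, 6, 7, 8, 9, 13, 10, 1, 3]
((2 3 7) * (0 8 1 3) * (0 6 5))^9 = (0 8 1 3 7 2 6 5) = [8, 3, 6, 7, 4, 0, 5, 2, 1]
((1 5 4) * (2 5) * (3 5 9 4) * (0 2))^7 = (0 9 1 2 4)(3 5) = [9, 2, 4, 5, 0, 3, 6, 7, 8, 1]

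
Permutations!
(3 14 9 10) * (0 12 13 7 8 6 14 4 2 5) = (0 12 13 7 8 6 14 9 10 3 4 2 5) = [12, 1, 5, 4, 2, 0, 14, 8, 6, 10, 3, 11, 13, 7, 9]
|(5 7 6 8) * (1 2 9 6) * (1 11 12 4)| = |(1 2 9 6 8 5 7 11 12 4)| = 10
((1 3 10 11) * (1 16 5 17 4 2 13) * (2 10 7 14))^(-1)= (1 13 2 14 7 3)(4 17 5 16 11 10)= [0, 13, 14, 1, 17, 16, 6, 3, 8, 9, 4, 10, 12, 2, 7, 15, 11, 5]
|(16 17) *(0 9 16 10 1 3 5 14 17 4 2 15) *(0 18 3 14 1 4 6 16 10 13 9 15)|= 26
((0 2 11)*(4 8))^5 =(0 11 2)(4 8) =[11, 1, 0, 3, 8, 5, 6, 7, 4, 9, 10, 2]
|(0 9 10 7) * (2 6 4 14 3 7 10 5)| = 9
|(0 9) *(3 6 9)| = 4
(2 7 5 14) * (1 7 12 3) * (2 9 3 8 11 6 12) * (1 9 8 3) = (1 7 5 14 8 11 6 12 3 9) = [0, 7, 2, 9, 4, 14, 12, 5, 11, 1, 10, 6, 3, 13, 8]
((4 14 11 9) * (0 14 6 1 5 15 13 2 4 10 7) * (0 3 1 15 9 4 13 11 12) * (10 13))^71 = (0 12 14)(1 3 7 10 2 13 9 5)(4 11 15 6) = [12, 3, 13, 7, 11, 1, 4, 10, 8, 5, 2, 15, 14, 9, 0, 6]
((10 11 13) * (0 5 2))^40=(0 5 2)(10 11 13)=[5, 1, 0, 3, 4, 2, 6, 7, 8, 9, 11, 13, 12, 10]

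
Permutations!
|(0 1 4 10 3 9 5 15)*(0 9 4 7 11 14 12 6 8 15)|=|(0 1 7 11 14 12 6 8 15 9 5)(3 4 10)|=33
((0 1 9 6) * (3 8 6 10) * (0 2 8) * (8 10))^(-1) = (0 3 10 2 6 8 9 1) = [3, 0, 6, 10, 4, 5, 8, 7, 9, 1, 2]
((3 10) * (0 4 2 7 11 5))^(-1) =(0 5 11 7 2 4)(3 10) =[5, 1, 4, 10, 0, 11, 6, 2, 8, 9, 3, 7]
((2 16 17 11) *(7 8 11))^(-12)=[0, 1, 2, 3, 4, 5, 6, 7, 8, 9, 10, 11, 12, 13, 14, 15, 16, 17]=(17)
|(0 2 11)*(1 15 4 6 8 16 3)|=|(0 2 11)(1 15 4 6 8 16 3)|=21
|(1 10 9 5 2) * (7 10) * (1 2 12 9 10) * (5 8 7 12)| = 5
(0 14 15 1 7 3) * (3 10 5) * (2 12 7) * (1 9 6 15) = (0 14 1 2 12 7 10 5 3)(6 15 9) = [14, 2, 12, 0, 4, 3, 15, 10, 8, 6, 5, 11, 7, 13, 1, 9]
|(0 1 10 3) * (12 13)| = 4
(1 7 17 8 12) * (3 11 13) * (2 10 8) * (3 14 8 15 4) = (1 7 17 2 10 15 4 3 11 13 14 8 12) = [0, 7, 10, 11, 3, 5, 6, 17, 12, 9, 15, 13, 1, 14, 8, 4, 16, 2]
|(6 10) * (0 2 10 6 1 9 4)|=|(0 2 10 1 9 4)|=6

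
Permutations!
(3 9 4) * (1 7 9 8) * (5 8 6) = [0, 7, 2, 6, 3, 8, 5, 9, 1, 4] = (1 7 9 4 3 6 5 8)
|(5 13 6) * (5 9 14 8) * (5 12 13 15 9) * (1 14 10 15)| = 21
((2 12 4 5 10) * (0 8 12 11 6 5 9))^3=(0 4 8 9 12)(2 5 11 10 6)=[4, 1, 5, 3, 8, 11, 2, 7, 9, 12, 6, 10, 0]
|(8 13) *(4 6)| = 2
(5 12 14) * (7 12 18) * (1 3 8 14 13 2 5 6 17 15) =(1 3 8 14 6 17 15)(2 5 18 7 12 13) =[0, 3, 5, 8, 4, 18, 17, 12, 14, 9, 10, 11, 13, 2, 6, 1, 16, 15, 7]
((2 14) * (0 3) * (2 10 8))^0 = [0, 1, 2, 3, 4, 5, 6, 7, 8, 9, 10, 11, 12, 13, 14] = (14)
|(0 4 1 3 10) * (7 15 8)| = 15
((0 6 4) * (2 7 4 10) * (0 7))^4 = (10) = [0, 1, 2, 3, 4, 5, 6, 7, 8, 9, 10]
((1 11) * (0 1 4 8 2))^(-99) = (0 4)(1 8)(2 11) = [4, 8, 11, 3, 0, 5, 6, 7, 1, 9, 10, 2]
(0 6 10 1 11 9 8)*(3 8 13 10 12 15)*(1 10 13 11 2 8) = (0 6 12 15 3 1 2 8)(9 11) = [6, 2, 8, 1, 4, 5, 12, 7, 0, 11, 10, 9, 15, 13, 14, 3]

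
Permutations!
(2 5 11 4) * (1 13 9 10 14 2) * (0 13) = (0 13 9 10 14 2 5 11 4 1) = [13, 0, 5, 3, 1, 11, 6, 7, 8, 10, 14, 4, 12, 9, 2]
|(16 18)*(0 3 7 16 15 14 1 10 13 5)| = 11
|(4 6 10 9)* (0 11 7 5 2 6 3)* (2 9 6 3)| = 8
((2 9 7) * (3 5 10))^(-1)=[0, 1, 7, 10, 4, 3, 6, 9, 8, 2, 5]=(2 7 9)(3 10 5)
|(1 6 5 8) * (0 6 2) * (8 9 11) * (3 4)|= 8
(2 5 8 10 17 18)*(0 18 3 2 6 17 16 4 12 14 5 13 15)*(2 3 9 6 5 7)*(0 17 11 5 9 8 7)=(0 18 9 6 11 5 7 2 13 15 17 8 10 16 4 12 14)=[18, 1, 13, 3, 12, 7, 11, 2, 10, 6, 16, 5, 14, 15, 0, 17, 4, 8, 9]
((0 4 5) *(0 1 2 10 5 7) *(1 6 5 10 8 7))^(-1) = (10)(0 7 8 2 1 4)(5 6) = [7, 4, 1, 3, 0, 6, 5, 8, 2, 9, 10]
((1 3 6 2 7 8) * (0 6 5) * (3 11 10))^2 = (0 2 8 11 3)(1 10 5 6 7) = [2, 10, 8, 0, 4, 6, 7, 1, 11, 9, 5, 3]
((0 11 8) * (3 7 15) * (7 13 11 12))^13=[13, 1, 2, 12, 4, 5, 6, 8, 3, 9, 10, 15, 11, 7, 14, 0]=(0 13 7 8 3 12 11 15)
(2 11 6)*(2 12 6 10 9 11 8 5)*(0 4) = (0 4)(2 8 5)(6 12)(9 11 10) = [4, 1, 8, 3, 0, 2, 12, 7, 5, 11, 9, 10, 6]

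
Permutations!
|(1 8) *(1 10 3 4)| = 5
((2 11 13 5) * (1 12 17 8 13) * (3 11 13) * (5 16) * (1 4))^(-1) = (1 4 11 3 8 17 12)(2 5 16 13) = [0, 4, 5, 8, 11, 16, 6, 7, 17, 9, 10, 3, 1, 2, 14, 15, 13, 12]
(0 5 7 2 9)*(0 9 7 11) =(0 5 11)(2 7) =[5, 1, 7, 3, 4, 11, 6, 2, 8, 9, 10, 0]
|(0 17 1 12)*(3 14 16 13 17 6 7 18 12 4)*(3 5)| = |(0 6 7 18 12)(1 4 5 3 14 16 13 17)| = 40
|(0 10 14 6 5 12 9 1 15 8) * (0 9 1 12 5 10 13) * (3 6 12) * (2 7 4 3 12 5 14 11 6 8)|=|(0 13)(1 15 2 7 4 3 8 9 12)(5 14)(6 10 11)|=18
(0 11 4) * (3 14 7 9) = (0 11 4)(3 14 7 9) = [11, 1, 2, 14, 0, 5, 6, 9, 8, 3, 10, 4, 12, 13, 7]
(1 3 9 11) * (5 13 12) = (1 3 9 11)(5 13 12) = [0, 3, 2, 9, 4, 13, 6, 7, 8, 11, 10, 1, 5, 12]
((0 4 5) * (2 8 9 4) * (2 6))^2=(0 2 9 5 6 8 4)=[2, 1, 9, 3, 0, 6, 8, 7, 4, 5]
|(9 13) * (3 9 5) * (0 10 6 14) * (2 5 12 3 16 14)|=28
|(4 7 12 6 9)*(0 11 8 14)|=|(0 11 8 14)(4 7 12 6 9)|=20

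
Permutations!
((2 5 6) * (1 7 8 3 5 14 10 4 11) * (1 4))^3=(1 3 2)(4 11)(5 14 7)(6 10 8)=[0, 3, 1, 2, 11, 14, 10, 5, 6, 9, 8, 4, 12, 13, 7]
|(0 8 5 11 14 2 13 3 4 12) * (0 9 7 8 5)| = 12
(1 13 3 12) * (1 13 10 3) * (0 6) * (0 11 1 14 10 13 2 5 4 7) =(0 6 11 1 13 14 10 3 12 2 5 4 7) =[6, 13, 5, 12, 7, 4, 11, 0, 8, 9, 3, 1, 2, 14, 10]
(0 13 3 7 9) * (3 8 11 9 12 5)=(0 13 8 11 9)(3 7 12 5)=[13, 1, 2, 7, 4, 3, 6, 12, 11, 0, 10, 9, 5, 8]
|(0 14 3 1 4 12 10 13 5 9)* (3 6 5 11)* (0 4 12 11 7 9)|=36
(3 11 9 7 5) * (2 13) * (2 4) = (2 13 4)(3 11 9 7 5) = [0, 1, 13, 11, 2, 3, 6, 5, 8, 7, 10, 9, 12, 4]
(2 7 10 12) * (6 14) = [0, 1, 7, 3, 4, 5, 14, 10, 8, 9, 12, 11, 2, 13, 6] = (2 7 10 12)(6 14)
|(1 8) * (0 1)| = 3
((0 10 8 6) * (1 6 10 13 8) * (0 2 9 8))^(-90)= [0, 1, 2, 3, 4, 5, 6, 7, 8, 9, 10, 11, 12, 13]= (13)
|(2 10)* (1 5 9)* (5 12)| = |(1 12 5 9)(2 10)| = 4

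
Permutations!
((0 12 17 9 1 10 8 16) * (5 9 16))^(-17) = (0 16 17 12)(1 5 10 9 8) = [16, 5, 2, 3, 4, 10, 6, 7, 1, 8, 9, 11, 0, 13, 14, 15, 17, 12]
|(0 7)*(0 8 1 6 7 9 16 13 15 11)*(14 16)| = |(0 9 14 16 13 15 11)(1 6 7 8)| = 28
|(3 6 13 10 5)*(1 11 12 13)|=|(1 11 12 13 10 5 3 6)|=8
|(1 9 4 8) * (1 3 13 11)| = |(1 9 4 8 3 13 11)| = 7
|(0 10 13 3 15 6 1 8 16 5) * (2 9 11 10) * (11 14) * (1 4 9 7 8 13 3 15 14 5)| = 12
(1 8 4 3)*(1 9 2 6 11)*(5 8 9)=(1 9 2 6 11)(3 5 8 4)=[0, 9, 6, 5, 3, 8, 11, 7, 4, 2, 10, 1]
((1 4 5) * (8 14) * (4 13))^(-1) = [0, 5, 2, 3, 13, 4, 6, 7, 14, 9, 10, 11, 12, 1, 8] = (1 5 4 13)(8 14)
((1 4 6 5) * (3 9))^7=(1 5 6 4)(3 9)=[0, 5, 2, 9, 1, 6, 4, 7, 8, 3]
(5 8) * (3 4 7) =(3 4 7)(5 8) =[0, 1, 2, 4, 7, 8, 6, 3, 5]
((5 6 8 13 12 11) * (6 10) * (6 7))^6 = (5 12 8 7)(6 10 11 13) = [0, 1, 2, 3, 4, 12, 10, 5, 7, 9, 11, 13, 8, 6]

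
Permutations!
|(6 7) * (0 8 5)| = 6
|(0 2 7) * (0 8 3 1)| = |(0 2 7 8 3 1)| = 6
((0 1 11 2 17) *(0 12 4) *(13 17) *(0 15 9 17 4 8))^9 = (0 12 9 4 2 1 8 17 15 13 11) = [12, 8, 1, 3, 2, 5, 6, 7, 17, 4, 10, 0, 9, 11, 14, 13, 16, 15]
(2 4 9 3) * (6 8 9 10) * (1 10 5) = [0, 10, 4, 2, 5, 1, 8, 7, 9, 3, 6] = (1 10 6 8 9 3 2 4 5)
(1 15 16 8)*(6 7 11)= [0, 15, 2, 3, 4, 5, 7, 11, 1, 9, 10, 6, 12, 13, 14, 16, 8]= (1 15 16 8)(6 7 11)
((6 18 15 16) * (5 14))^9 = [0, 1, 2, 3, 4, 14, 18, 7, 8, 9, 10, 11, 12, 13, 5, 16, 6, 17, 15] = (5 14)(6 18 15 16)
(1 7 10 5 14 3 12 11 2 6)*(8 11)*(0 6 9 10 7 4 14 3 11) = (0 6 1 4 14 11 2 9 10 5 3 12 8) = [6, 4, 9, 12, 14, 3, 1, 7, 0, 10, 5, 2, 8, 13, 11]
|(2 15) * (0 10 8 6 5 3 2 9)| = |(0 10 8 6 5 3 2 15 9)| = 9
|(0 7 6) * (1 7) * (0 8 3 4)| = |(0 1 7 6 8 3 4)| = 7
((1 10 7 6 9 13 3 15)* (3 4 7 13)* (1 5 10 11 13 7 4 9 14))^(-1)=[0, 14, 2, 9, 4, 15, 7, 10, 8, 13, 5, 1, 12, 11, 6, 3]=(1 14 6 7 10 5 15 3 9 13 11)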